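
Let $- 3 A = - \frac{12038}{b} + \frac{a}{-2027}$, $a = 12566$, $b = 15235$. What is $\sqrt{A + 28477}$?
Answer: $\frac{\sqrt{27159525596350641065}}{30881345} \approx 168.76$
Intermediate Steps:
$A = \frac{71948012}{30881345}$ ($A = - \frac{- \frac{12038}{15235} + \frac{12566}{-2027}}{3} = - \frac{\left(-12038\right) \frac{1}{15235} + 12566 \left(- \frac{1}{2027}\right)}{3} = - \frac{- \frac{12038}{15235} - \frac{12566}{2027}}{3} = \left(- \frac{1}{3}\right) \left(- \frac{215844036}{30881345}\right) = \frac{71948012}{30881345} \approx 2.3298$)
$\sqrt{A + 28477} = \sqrt{\frac{71948012}{30881345} + 28477} = \sqrt{\frac{879480009577}{30881345}} = \frac{\sqrt{27159525596350641065}}{30881345}$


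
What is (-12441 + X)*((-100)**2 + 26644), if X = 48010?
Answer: 1303390436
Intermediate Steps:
(-12441 + X)*((-100)**2 + 26644) = (-12441 + 48010)*((-100)**2 + 26644) = 35569*(10000 + 26644) = 35569*36644 = 1303390436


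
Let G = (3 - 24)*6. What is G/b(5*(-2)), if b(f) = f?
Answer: 63/5 ≈ 12.600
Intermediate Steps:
G = -126 (G = -21*6 = -126)
G/b(5*(-2)) = -126/(5*(-2)) = -126/(-10) = -126*(-⅒) = 63/5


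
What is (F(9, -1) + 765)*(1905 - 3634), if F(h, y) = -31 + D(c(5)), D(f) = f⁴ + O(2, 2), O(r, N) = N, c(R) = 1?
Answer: -1274273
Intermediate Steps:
D(f) = 2 + f⁴ (D(f) = f⁴ + 2 = 2 + f⁴)
F(h, y) = -28 (F(h, y) = -31 + (2 + 1⁴) = -31 + (2 + 1) = -31 + 3 = -28)
(F(9, -1) + 765)*(1905 - 3634) = (-28 + 765)*(1905 - 3634) = 737*(-1729) = -1274273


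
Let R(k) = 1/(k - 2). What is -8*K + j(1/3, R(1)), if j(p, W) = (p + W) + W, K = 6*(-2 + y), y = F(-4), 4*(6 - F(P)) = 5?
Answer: -401/3 ≈ -133.67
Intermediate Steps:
F(P) = 19/4 (F(P) = 6 - ¼*5 = 6 - 5/4 = 19/4)
y = 19/4 ≈ 4.7500
K = 33/2 (K = 6*(-2 + 19/4) = 6*(11/4) = 33/2 ≈ 16.500)
R(k) = 1/(-2 + k)
j(p, W) = p + 2*W (j(p, W) = (W + p) + W = p + 2*W)
-8*K + j(1/3, R(1)) = -8*33/2 + (1/3 + 2/(-2 + 1)) = -132 + (⅓ + 2/(-1)) = -132 + (⅓ + 2*(-1)) = -132 + (⅓ - 2) = -132 - 5/3 = -401/3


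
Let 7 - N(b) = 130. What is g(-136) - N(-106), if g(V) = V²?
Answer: 18619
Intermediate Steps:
N(b) = -123 (N(b) = 7 - 1*130 = 7 - 130 = -123)
g(-136) - N(-106) = (-136)² - 1*(-123) = 18496 + 123 = 18619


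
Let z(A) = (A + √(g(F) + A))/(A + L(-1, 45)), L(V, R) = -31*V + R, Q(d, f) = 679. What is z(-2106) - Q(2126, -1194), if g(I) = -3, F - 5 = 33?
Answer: -688132/1015 - I*√2109/2030 ≈ -677.96 - 0.022623*I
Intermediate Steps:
F = 38 (F = 5 + 33 = 38)
L(V, R) = R - 31*V
z(A) = (A + √(-3 + A))/(76 + A) (z(A) = (A + √(-3 + A))/(A + (45 - 31*(-1))) = (A + √(-3 + A))/(A + (45 + 31)) = (A + √(-3 + A))/(A + 76) = (A + √(-3 + A))/(76 + A))
z(-2106) - Q(2126, -1194) = (-2106 + √(-3 - 2106))/(76 - 2106) - 1*679 = (-2106 + √(-2109))/(-2030) - 679 = -(-2106 + I*√2109)/2030 - 679 = (1053/1015 - I*√2109/2030) - 679 = -688132/1015 - I*√2109/2030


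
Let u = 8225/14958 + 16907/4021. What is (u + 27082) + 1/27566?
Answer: 11227377762004720/414496972197 ≈ 27087.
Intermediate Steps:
u = 285967631/60146118 (u = 8225*(1/14958) + 16907*(1/4021) = 8225/14958 + 16907/4021 = 285967631/60146118 ≈ 4.7545)
(u + 27082) + 1/27566 = (285967631/60146118 + 27082) + 1/27566 = 1629163135307/60146118 + 1/27566 = 11227377762004720/414496972197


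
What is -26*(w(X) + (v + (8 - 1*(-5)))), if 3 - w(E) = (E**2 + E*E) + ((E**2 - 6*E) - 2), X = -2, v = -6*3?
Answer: 624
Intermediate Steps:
v = -18
w(E) = 5 - 3*E**2 + 6*E (w(E) = 3 - ((E**2 + E*E) + ((E**2 - 6*E) - 2)) = 3 - ((E**2 + E**2) + (-2 + E**2 - 6*E)) = 3 - (2*E**2 + (-2 + E**2 - 6*E)) = 3 - (-2 - 6*E + 3*E**2) = 3 + (2 - 3*E**2 + 6*E) = 5 - 3*E**2 + 6*E)
-26*(w(X) + (v + (8 - 1*(-5)))) = -26*((5 - 3*(-2)**2 + 6*(-2)) + (-18 + (8 - 1*(-5)))) = -26*((5 - 3*4 - 12) + (-18 + (8 + 5))) = -26*((5 - 12 - 12) + (-18 + 13)) = -26*(-19 - 5) = -26*(-24) = 624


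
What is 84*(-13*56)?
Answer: -61152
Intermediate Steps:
84*(-13*56) = 84*(-728) = -61152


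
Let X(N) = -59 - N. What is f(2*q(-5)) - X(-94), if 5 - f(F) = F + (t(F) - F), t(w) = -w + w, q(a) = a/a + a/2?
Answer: -30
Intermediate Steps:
q(a) = 1 + a/2 (q(a) = 1 + a*(½) = 1 + a/2)
t(w) = 0
f(F) = 5 (f(F) = 5 - (F + (0 - F)) = 5 - (F - F) = 5 - 1*0 = 5 + 0 = 5)
f(2*q(-5)) - X(-94) = 5 - (-59 - 1*(-94)) = 5 - (-59 + 94) = 5 - 1*35 = 5 - 35 = -30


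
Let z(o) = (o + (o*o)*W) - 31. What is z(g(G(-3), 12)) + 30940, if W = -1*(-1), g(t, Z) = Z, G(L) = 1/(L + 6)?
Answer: 31065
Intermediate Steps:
G(L) = 1/(6 + L)
W = 1
z(o) = -31 + o + o² (z(o) = (o + (o*o)*1) - 31 = (o + o²*1) - 31 = (o + o²) - 31 = -31 + o + o²)
z(g(G(-3), 12)) + 30940 = (-31 + 12 + 12²) + 30940 = (-31 + 12 + 144) + 30940 = 125 + 30940 = 31065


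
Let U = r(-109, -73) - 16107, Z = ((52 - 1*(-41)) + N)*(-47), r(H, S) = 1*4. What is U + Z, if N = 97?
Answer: -25033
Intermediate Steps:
r(H, S) = 4
Z = -8930 (Z = ((52 - 1*(-41)) + 97)*(-47) = ((52 + 41) + 97)*(-47) = (93 + 97)*(-47) = 190*(-47) = -8930)
U = -16103 (U = 4 - 16107 = -16103)
U + Z = -16103 - 8930 = -25033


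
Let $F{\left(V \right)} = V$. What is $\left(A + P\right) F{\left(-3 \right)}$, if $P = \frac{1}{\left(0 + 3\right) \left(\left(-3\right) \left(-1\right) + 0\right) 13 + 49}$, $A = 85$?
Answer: $- \frac{42333}{166} \approx -255.02$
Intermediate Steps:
$P = \frac{1}{166}$ ($P = \frac{1}{3 \left(3 + 0\right) 13 + 49} = \frac{1}{3 \cdot 3 \cdot 13 + 49} = \frac{1}{9 \cdot 13 + 49} = \frac{1}{117 + 49} = \frac{1}{166} \approx 0.0060241$)
$\left(A + P\right) F{\left(-3 \right)} = \left(85 + \frac{1}{166}\right) \left(-3\right) = \frac{14111}{166} \left(-3\right) = - \frac{42333}{166}$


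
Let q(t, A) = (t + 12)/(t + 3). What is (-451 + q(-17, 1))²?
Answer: 39803481/196 ≈ 2.0308e+5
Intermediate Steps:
q(t, A) = (12 + t)/(3 + t)
(-451 + q(-17, 1))² = (-451 + (12 - 17)/(3 - 17))² = (-451 - 5/(-14))² = (-451 - 1/14*(-5))² = (-451 + 5/14)² = (-6309/14)² = 39803481/196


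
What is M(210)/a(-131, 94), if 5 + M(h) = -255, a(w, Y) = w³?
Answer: 260/2248091 ≈ 0.00011565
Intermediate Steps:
M(h) = -260 (M(h) = -5 - 255 = -260)
M(210)/a(-131, 94) = -260/((-131)³) = -260/(-2248091) = -260*(-1/2248091) = 260/2248091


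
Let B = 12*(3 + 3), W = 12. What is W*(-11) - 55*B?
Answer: -4092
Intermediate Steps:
B = 72 (B = 12*6 = 72)
W*(-11) - 55*B = 12*(-11) - 55*72 = -132 - 3960 = -4092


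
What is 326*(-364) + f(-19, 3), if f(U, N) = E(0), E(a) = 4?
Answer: -118660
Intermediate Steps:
f(U, N) = 4
326*(-364) + f(-19, 3) = 326*(-364) + 4 = -118664 + 4 = -118660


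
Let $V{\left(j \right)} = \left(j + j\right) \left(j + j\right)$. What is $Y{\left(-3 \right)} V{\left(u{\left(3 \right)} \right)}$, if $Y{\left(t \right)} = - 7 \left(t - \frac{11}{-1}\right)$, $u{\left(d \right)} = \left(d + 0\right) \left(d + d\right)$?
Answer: $-72576$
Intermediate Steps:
$u{\left(d \right)} = 2 d^{2}$ ($u{\left(d \right)} = d 2 d = 2 d^{2}$)
$Y{\left(t \right)} = -77 - 7 t$ ($Y{\left(t \right)} = - 7 \left(t - -11\right) = - 7 \left(t + 11\right) = - 7 \left(11 + t\right) = -77 - 7 t$)
$V{\left(j \right)} = 4 j^{2}$ ($V{\left(j \right)} = 2 j 2 j = 4 j^{2}$)
$Y{\left(-3 \right)} V{\left(u{\left(3 \right)} \right)} = \left(-77 - -21\right) 4 \left(2 \cdot 3^{2}\right)^{2} = \left(-77 + 21\right) 4 \left(2 \cdot 9\right)^{2} = - 56 \cdot 4 \cdot 18^{2} = - 56 \cdot 4 \cdot 324 = \left(-56\right) 1296 = -72576$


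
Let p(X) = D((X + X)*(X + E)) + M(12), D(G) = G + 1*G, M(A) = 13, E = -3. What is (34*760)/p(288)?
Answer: 25840/328333 ≈ 0.078701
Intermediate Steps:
D(G) = 2*G (D(G) = G + G = 2*G)
p(X) = 13 + 4*X*(-3 + X) (p(X) = 2*((X + X)*(X - 3)) + 13 = 2*((2*X)*(-3 + X)) + 13 = 2*(2*X*(-3 + X)) + 13 = 4*X*(-3 + X) + 13 = 13 + 4*X*(-3 + X))
(34*760)/p(288) = (34*760)/(13 + 4*288*(-3 + 288)) = 25840/(13 + 4*288*285) = 25840/(13 + 328320) = 25840/328333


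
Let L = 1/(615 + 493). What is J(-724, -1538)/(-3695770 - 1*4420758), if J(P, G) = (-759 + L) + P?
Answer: 1643163/8993113024 ≈ 0.00018271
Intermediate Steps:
L = 1/1108 ≈ 0.00090253
J(P, G) = -840971/1108 + P (J(P, G) = (-759 + 1/1108) + P = -840971/1108 + P)
J(-724, -1538)/(-3695770 - 1*4420758) = (-840971/1108 - 724)/(-3695770 - 1*4420758) = -1643163/(1108*(-3695770 - 4420758)) = -1643163/1108/(-8116528) = -1643163/1108*(-1/8116528) = 1643163/8993113024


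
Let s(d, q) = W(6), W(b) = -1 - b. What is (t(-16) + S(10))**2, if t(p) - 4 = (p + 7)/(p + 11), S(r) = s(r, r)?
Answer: 36/25 ≈ 1.4400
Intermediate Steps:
s(d, q) = -7 (s(d, q) = -1 - 1*6 = -1 - 6 = -7)
S(r) = -7
t(p) = 4 + (7 + p)/(11 + p) (t(p) = 4 + (p + 7)/(p + 11) = 4 + (7 + p)/(11 + p))
(t(-16) + S(10))**2 = ((51 + 5*(-16))/(11 - 16) - 7)**2 = ((51 - 80)/(-5) - 7)**2 = (-1/5*(-29) - 7)**2 = (29/5 - 7)**2 = (-6/5)**2 = 36/25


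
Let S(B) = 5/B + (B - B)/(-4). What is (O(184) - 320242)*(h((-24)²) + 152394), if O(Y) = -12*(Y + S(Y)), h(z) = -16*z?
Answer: -1061859234135/23 ≈ -4.6168e+10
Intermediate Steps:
S(B) = 5/B (S(B) = 5/B + 0*(-¼) = 5/B + 0 = 5/B)
O(Y) = -60/Y - 12*Y (O(Y) = -12*(Y + 5/Y) = -60/Y - 12*Y)
(O(184) - 320242)*(h((-24)²) + 152394) = ((-60/184 - 12*184) - 320242)*(-16*(-24)² + 152394) = ((-60*1/184 - 2208) - 320242)*(-16*576 + 152394) = ((-15/46 - 2208) - 320242)*(-9216 + 152394) = (-101583/46 - 320242)*143178 = -14832715/46*143178 = -1061859234135/23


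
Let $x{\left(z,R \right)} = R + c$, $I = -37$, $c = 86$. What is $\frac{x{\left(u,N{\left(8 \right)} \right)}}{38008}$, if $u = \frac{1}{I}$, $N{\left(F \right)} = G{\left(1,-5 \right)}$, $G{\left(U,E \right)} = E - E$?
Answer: $\frac{43}{19004} \approx 0.0022627$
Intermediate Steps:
$G{\left(U,E \right)} = 0$
$N{\left(F \right)} = 0$
$u = - \frac{1}{37}$ ($u = \frac{1}{-37} = - \frac{1}{37} \approx -0.027027$)
$x{\left(z,R \right)} = 86 + R$ ($x{\left(z,R \right)} = R + 86 = 86 + R$)
$\frac{x{\left(u,N{\left(8 \right)} \right)}}{38008} = \frac{86 + 0}{38008} = 86 \cdot \frac{1}{38008} = \frac{43}{19004}$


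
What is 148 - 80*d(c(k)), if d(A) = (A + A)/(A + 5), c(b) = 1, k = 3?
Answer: 364/3 ≈ 121.33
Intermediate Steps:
d(A) = 2*A/(5 + A) (d(A) = (2*A)/(5 + A) = 2*A/(5 + A))
148 - 80*d(c(k)) = 148 - 160/(5 + 1) = 148 - 160/6 = 148 - 80*⅓ = 148 - 80/3 = 364/3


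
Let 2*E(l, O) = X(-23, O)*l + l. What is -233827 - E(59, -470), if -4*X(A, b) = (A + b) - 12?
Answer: -1900647/8 ≈ -2.3758e+5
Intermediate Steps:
X(A, b) = 3 - A/4 - b/4 (X(A, b) = -((A + b) - 12)/4 = -(-12 + A + b)/4 = 3 - A/4 - b/4)
E(l, O) = l/2 + l*(35/4 - O/4)/2 (E(l, O) = ((3 - ¼*(-23) - O/4)*l + l)/2 = ((3 + 23/4 - O/4)*l + l)/2 = ((35/4 - O/4)*l + l)/2 = (l*(35/4 - O/4) + l)/2 = (l + l*(35/4 - O/4))/2 = l/2 + l*(35/4 - O/4)/2)
-233827 - E(59, -470) = -233827 - 59*(39 - 1*(-470))/8 = -233827 - 59*(39 + 470)/8 = -233827 - 59*509/8 = -233827 - 1*30031/8 = -233827 - 30031/8 = -1900647/8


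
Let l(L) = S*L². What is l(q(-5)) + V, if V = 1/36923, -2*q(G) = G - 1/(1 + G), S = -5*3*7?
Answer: -1399566251/2363072 ≈ -592.27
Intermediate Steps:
S = -105 (S = -15*7 = -105)
q(G) = 1/(2*(1 + G)) - G/2 (q(G) = -(G - 1/(1 + G))/2 = 1/(2*(1 + G)) - G/2)
l(L) = -105*L²
V = 1/36923 ≈ 2.7083e-5
l(q(-5)) + V = -105*(1 - 1*(-5) - 1*(-5)²)²/(4*(1 - 5)²) + 1/36923 = -105*(1 + 5 - 1*25)²/64 + 1/36923 = -105*(1 + 5 - 25)²/64 + 1/36923 = -105*((½)*(-¼)*(-19))² + 1/36923 = -105*(19/8)² + 1/36923 = -105*361/64 + 1/36923 = -37905/64 + 1/36923 = -1399566251/2363072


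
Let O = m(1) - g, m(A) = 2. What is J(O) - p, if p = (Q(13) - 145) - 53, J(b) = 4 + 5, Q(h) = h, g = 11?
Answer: 194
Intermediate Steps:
O = -9 (O = 2 - 1*11 = 2 - 11 = -9)
J(b) = 9
p = -185 (p = (13 - 145) - 53 = -132 - 53 = -185)
J(O) - p = 9 - 1*(-185) = 9 + 185 = 194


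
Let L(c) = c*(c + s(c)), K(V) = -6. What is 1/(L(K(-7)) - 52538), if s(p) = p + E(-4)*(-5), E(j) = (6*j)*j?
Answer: -1/49586 ≈ -2.0167e-5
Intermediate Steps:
E(j) = 6*j²
s(p) = -480 + p (s(p) = p + (6*(-4)²)*(-5) = p + (6*16)*(-5) = p + 96*(-5) = p - 480 = -480 + p)
L(c) = c*(-480 + 2*c) (L(c) = c*(c + (-480 + c)) = c*(-480 + 2*c))
1/(L(K(-7)) - 52538) = 1/(2*(-6)*(-240 - 6) - 52538) = 1/(2*(-6)*(-246) - 52538) = 1/(2952 - 52538) = 1/(-49586) = -1/49586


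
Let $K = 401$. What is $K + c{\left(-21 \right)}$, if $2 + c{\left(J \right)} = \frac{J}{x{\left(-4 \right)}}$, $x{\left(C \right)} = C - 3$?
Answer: $402$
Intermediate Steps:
$x{\left(C \right)} = -3 + C$
$c{\left(J \right)} = -2 - \frac{J}{7}$ ($c{\left(J \right)} = -2 + \frac{J}{-3 - 4} = -2 + \frac{J}{-7} = -2 + J \left(- \frac{1}{7}\right) = -2 - \frac{J}{7}$)
$K + c{\left(-21 \right)} = 401 - -1 = 401 + \left(-2 + 3\right) = 401 + 1 = 402$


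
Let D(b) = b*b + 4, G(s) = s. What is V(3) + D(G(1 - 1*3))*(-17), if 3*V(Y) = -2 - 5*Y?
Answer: -425/3 ≈ -141.67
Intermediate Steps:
V(Y) = -2/3 - 5*Y/3 (V(Y) = (-2 - 5*Y)/3 = -2/3 - 5*Y/3)
D(b) = 4 + b**2 (D(b) = b**2 + 4 = 4 + b**2)
V(3) + D(G(1 - 1*3))*(-17) = (-2/3 - 5/3*3) + (4 + (1 - 1*3)**2)*(-17) = (-2/3 - 5) + (4 + (1 - 3)**2)*(-17) = -17/3 + (4 + (-2)**2)*(-17) = -17/3 + (4 + 4)*(-17) = -17/3 + 8*(-17) = -17/3 - 136 = -425/3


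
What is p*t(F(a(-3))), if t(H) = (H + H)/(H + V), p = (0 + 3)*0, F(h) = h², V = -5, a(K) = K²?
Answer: 0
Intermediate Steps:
p = 0 (p = 3*0 = 0)
t(H) = 2*H/(-5 + H) (t(H) = (H + H)/(H - 5) = (2*H)/(-5 + H) = 2*H/(-5 + H))
p*t(F(a(-3))) = 0*(2*((-3)²)²/(-5 + ((-3)²)²)) = 0*(2*9²/(-5 + 9²)) = 0*(2*81/(-5 + 81)) = 0*(2*81/76) = 0*(2*81*(1/76)) = 0*(81/38) = 0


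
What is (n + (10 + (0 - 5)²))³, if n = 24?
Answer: 205379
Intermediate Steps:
(n + (10 + (0 - 5)²))³ = (24 + (10 + (0 - 5)²))³ = (24 + (10 + (-5)²))³ = (24 + (10 + 25))³ = (24 + 35)³ = 59³ = 205379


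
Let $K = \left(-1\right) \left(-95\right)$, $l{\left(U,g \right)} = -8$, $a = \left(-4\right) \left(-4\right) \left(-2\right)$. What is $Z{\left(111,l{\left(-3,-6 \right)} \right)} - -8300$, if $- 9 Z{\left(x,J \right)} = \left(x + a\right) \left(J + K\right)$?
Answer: $\frac{22609}{3} \approx 7536.3$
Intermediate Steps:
$a = -32$ ($a = 16 \left(-2\right) = -32$)
$K = 95$
$Z{\left(x,J \right)} = - \frac{\left(-32 + x\right) \left(95 + J\right)}{9}$ ($Z{\left(x,J \right)} = - \frac{\left(x - 32\right) \left(J + 95\right)}{9} = - \frac{\left(-32 + x\right) \left(95 + J\right)}{9}$)
$Z{\left(111,l{\left(-3,-6 \right)} \right)} - -8300 = \left(\frac{3040}{9} - \frac{3515}{3} + \frac{32}{9} \left(-8\right) - \left(- \frac{8}{9}\right) 111\right) - -8300 = \left(\frac{3040}{9} - \frac{3515}{3} - \frac{256}{9} + \frac{296}{3}\right) + 8300 = - \frac{2291}{3} + 8300 = \frac{22609}{3}$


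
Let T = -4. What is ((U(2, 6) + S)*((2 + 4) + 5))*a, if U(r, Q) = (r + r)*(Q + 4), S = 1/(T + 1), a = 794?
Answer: 1039346/3 ≈ 3.4645e+5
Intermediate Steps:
S = -1/3 (S = 1/(-4 + 1) = 1/(-3) = -1/3 ≈ -0.33333)
U(r, Q) = 2*r*(4 + Q) (U(r, Q) = (2*r)*(4 + Q) = 2*r*(4 + Q))
((U(2, 6) + S)*((2 + 4) + 5))*a = ((2*2*(4 + 6) - 1/3)*((2 + 4) + 5))*794 = ((2*2*10 - 1/3)*(6 + 5))*794 = ((40 - 1/3)*11)*794 = ((119/3)*11)*794 = (1309/3)*794 = 1039346/3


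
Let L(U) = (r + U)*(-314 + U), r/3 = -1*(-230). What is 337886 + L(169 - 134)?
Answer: 135611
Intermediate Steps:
r = 690 (r = 3*(-1*(-230)) = 3*230 = 690)
L(U) = (-314 + U)*(690 + U) (L(U) = (690 + U)*(-314 + U) = (-314 + U)*(690 + U))
337886 + L(169 - 134) = 337886 + (-216660 + (169 - 134)² + 376*(169 - 134)) = 337886 + (-216660 + 35² + 376*35) = 337886 + (-216660 + 1225 + 13160) = 337886 - 202275 = 135611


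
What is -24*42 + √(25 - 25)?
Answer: -1008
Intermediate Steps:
-24*42 + √(25 - 25) = -1008 + √0 = -1008 + 0 = -1008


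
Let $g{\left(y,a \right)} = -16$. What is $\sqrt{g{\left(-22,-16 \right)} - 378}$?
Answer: $i \sqrt{394} \approx 19.849 i$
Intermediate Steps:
$\sqrt{g{\left(-22,-16 \right)} - 378} = \sqrt{-16 - 378} = \sqrt{-394} = i \sqrt{394}$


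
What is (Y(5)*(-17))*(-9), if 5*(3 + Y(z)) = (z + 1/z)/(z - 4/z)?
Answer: -14739/35 ≈ -421.11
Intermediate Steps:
Y(z) = -3 + (z + 1/z)/(5*(z - 4/z)) (Y(z) = -3 + ((z + 1/z)/(z - 4/z))/5 = -3 + (z + 1/z)/(5*(z - 4/z)))
(Y(5)*(-17))*(-9) = (((61 - 14*5²)/(5*(-4 + 5²)))*(-17))*(-9) = (((61 - 14*25)/(5*(-4 + 25)))*(-17))*(-9) = (((⅕)*(61 - 350)/21)*(-17))*(-9) = (((⅕)*(1/21)*(-289))*(-17))*(-9) = -289/105*(-17)*(-9) = (4913/105)*(-9) = -14739/35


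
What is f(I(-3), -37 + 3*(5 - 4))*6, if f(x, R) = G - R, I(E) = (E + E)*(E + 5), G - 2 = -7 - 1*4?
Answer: 150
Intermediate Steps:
G = -9 (G = 2 + (-7 - 1*4) = 2 + (-7 - 4) = 2 - 11 = -9)
I(E) = 2*E*(5 + E) (I(E) = (2*E)*(5 + E) = 2*E*(5 + E))
f(x, R) = -9 - R
f(I(-3), -37 + 3*(5 - 4))*6 = (-9 - (-37 + 3*(5 - 4)))*6 = (-9 - (-37 + 3*1))*6 = (-9 - (-37 + 3))*6 = (-9 - 1*(-34))*6 = (-9 + 34)*6 = 25*6 = 150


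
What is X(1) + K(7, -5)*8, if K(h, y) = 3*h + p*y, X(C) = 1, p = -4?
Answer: 329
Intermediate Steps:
K(h, y) = -4*y + 3*h (K(h, y) = 3*h - 4*y = -4*y + 3*h)
X(1) + K(7, -5)*8 = 1 + (-4*(-5) + 3*7)*8 = 1 + (20 + 21)*8 = 1 + 41*8 = 1 + 328 = 329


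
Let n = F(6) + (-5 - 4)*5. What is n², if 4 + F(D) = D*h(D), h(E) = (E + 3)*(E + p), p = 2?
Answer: 146689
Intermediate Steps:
h(E) = (2 + E)*(3 + E) (h(E) = (E + 3)*(E + 2) = (3 + E)*(2 + E) = (2 + E)*(3 + E))
F(D) = -4 + D*(6 + D² + 5*D)
n = 383 (n = (-4 + 6*(6 + 6² + 5*6)) + (-5 - 4)*5 = (-4 + 6*(6 + 36 + 30)) - 9*5 = (-4 + 6*72) - 45 = (-4 + 432) - 45 = 428 - 45 = 383)
n² = 383² = 146689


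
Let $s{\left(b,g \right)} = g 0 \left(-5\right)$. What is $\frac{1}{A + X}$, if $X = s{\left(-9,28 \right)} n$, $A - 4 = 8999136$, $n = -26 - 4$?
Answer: $\frac{1}{8999140} \approx 1.1112 \cdot 10^{-7}$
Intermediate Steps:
$s{\left(b,g \right)} = 0$ ($s{\left(b,g \right)} = 0 \left(-5\right) = 0$)
$n = -30$ ($n = -26 - 4 = -30$)
$A = 8999140$ ($A = 4 + 8999136 = 8999140$)
$X = 0$ ($X = 0 \left(-30\right) = 0$)
$\frac{1}{A + X} = \frac{1}{8999140 + 0} = \frac{1}{8999140}$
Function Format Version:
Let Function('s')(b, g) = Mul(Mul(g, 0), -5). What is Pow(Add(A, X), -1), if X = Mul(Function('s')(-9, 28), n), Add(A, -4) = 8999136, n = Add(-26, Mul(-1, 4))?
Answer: Rational(1, 8999140) ≈ 1.1112e-7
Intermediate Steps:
Function('s')(b, g) = 0 (Function('s')(b, g) = Mul(0, -5) = 0)
n = -30 (n = Add(-26, -4) = -30)
A = 8999140 (A = Add(4, 8999136) = 8999140)
X = 0 (X = Mul(0, -30) = 0)
Pow(Add(A, X), -1) = Pow(Add(8999140, 0), -1) = Pow(8999140, -1) = Rational(1, 8999140)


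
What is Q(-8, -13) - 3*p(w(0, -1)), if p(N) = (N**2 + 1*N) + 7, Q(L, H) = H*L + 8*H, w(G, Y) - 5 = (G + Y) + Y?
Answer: -57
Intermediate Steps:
w(G, Y) = 5 + G + 2*Y (w(G, Y) = 5 + ((G + Y) + Y) = 5 + (G + 2*Y) = 5 + G + 2*Y)
Q(L, H) = 8*H + H*L
p(N) = 7 + N + N**2 (p(N) = (N**2 + N) + 7 = (N + N**2) + 7 = 7 + N + N**2)
Q(-8, -13) - 3*p(w(0, -1)) = -13*(8 - 8) - 3*(7 + (5 + 0 + 2*(-1)) + (5 + 0 + 2*(-1))**2) = -13*0 - 3*(7 + (5 + 0 - 2) + (5 + 0 - 2)**2) = 0 - 3*(7 + 3 + 3**2) = 0 - 3*(7 + 3 + 9) = 0 - 3*19 = 0 - 57 = -57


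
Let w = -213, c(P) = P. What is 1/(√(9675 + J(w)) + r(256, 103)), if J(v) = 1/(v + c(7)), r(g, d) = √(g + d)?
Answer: 206/(√410568094 + 206*√359) ≈ 0.0085245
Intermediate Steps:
r(g, d) = √(d + g)
J(v) = 1/(7 + v) (J(v) = 1/(v + 7) = 1/(7 + v))
1/(√(9675 + J(w)) + r(256, 103)) = 1/(√(9675 + 1/(7 - 213)) + √(103 + 256)) = 1/(√(9675 + 1/(-206)) + √359) = 1/(√(9675 - 1/206) + √359) = 1/(√(1993049/206) + √359) = 1/(√410568094/206 + √359) = 1/(√359 + √410568094/206)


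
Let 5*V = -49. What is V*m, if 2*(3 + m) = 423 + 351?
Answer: -18816/5 ≈ -3763.2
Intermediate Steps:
V = -49/5 (V = (⅕)*(-49) = -49/5 ≈ -9.8000)
m = 384 (m = -3 + (423 + 351)/2 = -3 + (½)*774 = -3 + 387 = 384)
V*m = -49/5*384 = -18816/5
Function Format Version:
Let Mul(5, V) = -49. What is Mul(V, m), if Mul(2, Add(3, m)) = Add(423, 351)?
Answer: Rational(-18816, 5) ≈ -3763.2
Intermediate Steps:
V = Rational(-49, 5) (V = Mul(Rational(1, 5), -49) = Rational(-49, 5) ≈ -9.8000)
m = 384 (m = Add(-3, Mul(Rational(1, 2), Add(423, 351))) = Add(-3, Mul(Rational(1, 2), 774)) = Add(-3, 387) = 384)
Mul(V, m) = Mul(Rational(-49, 5), 384) = Rational(-18816, 5)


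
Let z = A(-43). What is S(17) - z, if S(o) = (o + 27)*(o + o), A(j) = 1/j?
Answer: 64329/43 ≈ 1496.0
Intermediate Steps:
z = -1/43 (z = 1/(-43) = -1/43 ≈ -0.023256)
S(o) = 2*o*(27 + o) (S(o) = (27 + o)*(2*o) = 2*o*(27 + o))
S(17) - z = 2*17*(27 + 17) - 1*(-1/43) = 2*17*44 + 1/43 = 1496 + 1/43 = 64329/43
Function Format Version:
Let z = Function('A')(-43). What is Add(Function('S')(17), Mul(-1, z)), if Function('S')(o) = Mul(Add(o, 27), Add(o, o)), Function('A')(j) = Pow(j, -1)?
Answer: Rational(64329, 43) ≈ 1496.0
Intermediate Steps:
z = Rational(-1, 43) (z = Pow(-43, -1) = Rational(-1, 43) ≈ -0.023256)
Function('S')(o) = Mul(2, o, Add(27, o)) (Function('S')(o) = Mul(Add(27, o), Mul(2, o)) = Mul(2, o, Add(27, o)))
Add(Function('S')(17), Mul(-1, z)) = Add(Mul(2, 17, Add(27, 17)), Mul(-1, Rational(-1, 43))) = Add(Mul(2, 17, 44), Rational(1, 43)) = Add(1496, Rational(1, 43)) = Rational(64329, 43)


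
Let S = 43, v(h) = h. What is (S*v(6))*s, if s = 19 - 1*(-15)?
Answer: 8772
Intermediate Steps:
s = 34 (s = 19 + 15 = 34)
(S*v(6))*s = (43*6)*34 = 258*34 = 8772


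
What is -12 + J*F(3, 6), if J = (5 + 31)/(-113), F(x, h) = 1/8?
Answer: -2721/226 ≈ -12.040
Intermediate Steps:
F(x, h) = ⅛
J = -36/113 (J = 36*(-1/113) = -36/113 ≈ -0.31858)
-12 + J*F(3, 6) = -12 - 36/113*⅛ = -12 - 9/226 = -2721/226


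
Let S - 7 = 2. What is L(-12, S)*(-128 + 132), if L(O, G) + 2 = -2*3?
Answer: -32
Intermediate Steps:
S = 9 (S = 7 + 2 = 9)
L(O, G) = -8 (L(O, G) = -2 - 2*3 = -2 - 6 = -8)
L(-12, S)*(-128 + 132) = -8*(-128 + 132) = -8*4 = -32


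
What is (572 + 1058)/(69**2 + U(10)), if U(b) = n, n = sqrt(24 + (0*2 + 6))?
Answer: 2586810/7555697 - 1630*sqrt(30)/22667091 ≈ 0.34197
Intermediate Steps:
n = sqrt(30) (n = sqrt(24 + (0 + 6)) = sqrt(24 + 6) = sqrt(30) ≈ 5.4772)
U(b) = sqrt(30)
(572 + 1058)/(69**2 + U(10)) = (572 + 1058)/(69**2 + sqrt(30)) = 1630/(4761 + sqrt(30))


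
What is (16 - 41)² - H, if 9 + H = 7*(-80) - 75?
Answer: 1269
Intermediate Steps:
H = -644 (H = -9 + (7*(-80) - 75) = -9 + (-560 - 75) = -9 - 635 = -644)
(16 - 41)² - H = (16 - 41)² - 1*(-644) = (-25)² + 644 = 625 + 644 = 1269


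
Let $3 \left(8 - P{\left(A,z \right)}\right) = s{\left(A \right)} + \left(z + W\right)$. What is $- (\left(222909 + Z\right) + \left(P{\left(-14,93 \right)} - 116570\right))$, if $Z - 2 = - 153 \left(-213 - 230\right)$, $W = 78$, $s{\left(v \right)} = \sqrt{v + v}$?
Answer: $-174071 + \frac{2 i \sqrt{7}}{3} \approx -1.7407 \cdot 10^{5} + 1.7638 i$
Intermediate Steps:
$s{\left(v \right)} = \sqrt{2} \sqrt{v}$ ($s{\left(v \right)} = \sqrt{2 v} = \sqrt{2} \sqrt{v}$)
$P{\left(A,z \right)} = -18 - \frac{z}{3} - \frac{\sqrt{2} \sqrt{A}}{3}$ ($P{\left(A,z \right)} = 8 - \frac{\sqrt{2} \sqrt{A} + \left(z + 78\right)}{3} = 8 - \frac{\sqrt{2} \sqrt{A} + \left(78 + z\right)}{3} = 8 - \frac{78 + z + \sqrt{2} \sqrt{A}}{3} = 8 - \left(26 + \frac{z}{3} + \frac{\sqrt{2} \sqrt{A}}{3}\right) = -18 - \frac{z}{3} - \frac{\sqrt{2} \sqrt{A}}{3}$)
$Z = 67781$ ($Z = 2 - 153 \left(-213 - 230\right) = 2 - -67779 = 2 + 67779 = 67781$)
$- (\left(222909 + Z\right) + \left(P{\left(-14,93 \right)} - 116570\right)) = - (\left(222909 + 67781\right) - \left(116619 + \frac{\sqrt{2} \sqrt{-14}}{3}\right)) = - (290690 - \left(116619 + \frac{\sqrt{2} i \sqrt{14}}{3}\right)) = - (290690 - \left(116619 + \frac{2 i \sqrt{7}}{3}\right)) = - (174071 - \frac{2 i \sqrt{7}}{3}) = -174071 + \frac{2 i \sqrt{7}}{3}$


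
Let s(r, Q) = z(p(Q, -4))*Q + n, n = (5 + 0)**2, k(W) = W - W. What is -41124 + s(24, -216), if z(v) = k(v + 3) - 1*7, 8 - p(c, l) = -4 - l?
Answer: -39587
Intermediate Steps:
p(c, l) = 12 + l (p(c, l) = 8 - (-4 - l) = 8 + (4 + l) = 12 + l)
k(W) = 0
z(v) = -7 (z(v) = 0 - 1*7 = 0 - 7 = -7)
n = 25 (n = 5**2 = 25)
s(r, Q) = 25 - 7*Q (s(r, Q) = -7*Q + 25 = 25 - 7*Q)
-41124 + s(24, -216) = -41124 + (25 - 7*(-216)) = -41124 + (25 + 1512) = -41124 + 1537 = -39587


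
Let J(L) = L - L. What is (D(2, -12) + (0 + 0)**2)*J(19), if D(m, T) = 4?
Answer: 0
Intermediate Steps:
J(L) = 0
(D(2, -12) + (0 + 0)**2)*J(19) = (4 + (0 + 0)**2)*0 = (4 + 0**2)*0 = (4 + 0)*0 = 4*0 = 0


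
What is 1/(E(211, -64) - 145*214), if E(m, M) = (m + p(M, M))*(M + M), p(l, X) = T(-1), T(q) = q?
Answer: -1/57910 ≈ -1.7268e-5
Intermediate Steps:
p(l, X) = -1
E(m, M) = 2*M*(-1 + m) (E(m, M) = (m - 1)*(M + M) = (-1 + m)*(2*M) = 2*M*(-1 + m))
1/(E(211, -64) - 145*214) = 1/(2*(-64)*(-1 + 211) - 145*214) = 1/(2*(-64)*210 - 31030) = 1/(-26880 - 31030) = 1/(-57910) = -1/57910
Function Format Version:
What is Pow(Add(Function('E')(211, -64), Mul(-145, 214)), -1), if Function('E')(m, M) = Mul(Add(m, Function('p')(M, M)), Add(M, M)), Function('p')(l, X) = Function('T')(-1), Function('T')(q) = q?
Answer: Rational(-1, 57910) ≈ -1.7268e-5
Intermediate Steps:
Function('p')(l, X) = -1
Function('E')(m, M) = Mul(2, M, Add(-1, m)) (Function('E')(m, M) = Mul(Add(m, -1), Add(M, M)) = Mul(Add(-1, m), Mul(2, M)) = Mul(2, M, Add(-1, m)))
Pow(Add(Function('E')(211, -64), Mul(-145, 214)), -1) = Pow(Add(Mul(2, -64, Add(-1, 211)), Mul(-145, 214)), -1) = Pow(Add(Mul(2, -64, 210), -31030), -1) = Pow(Add(-26880, -31030), -1) = Pow(-57910, -1) = Rational(-1, 57910)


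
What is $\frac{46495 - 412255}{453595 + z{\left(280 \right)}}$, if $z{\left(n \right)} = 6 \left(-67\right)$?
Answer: $- \frac{365760}{453193} \approx -0.80707$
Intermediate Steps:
$z{\left(n \right)} = -402$
$\frac{46495 - 412255}{453595 + z{\left(280 \right)}} = \frac{46495 - 412255}{453595 - 402} = - \frac{365760}{453193}$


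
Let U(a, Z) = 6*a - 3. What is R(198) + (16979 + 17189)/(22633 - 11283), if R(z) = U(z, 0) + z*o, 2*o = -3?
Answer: 5056484/5675 ≈ 891.01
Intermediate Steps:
o = -3/2 (o = (½)*(-3) = -3/2 ≈ -1.5000)
U(a, Z) = -3 + 6*a
R(z) = -3 + 9*z/2 (R(z) = (-3 + 6*z) + z*(-3/2) = (-3 + 6*z) - 3*z/2 = -3 + 9*z/2)
R(198) + (16979 + 17189)/(22633 - 11283) = (-3 + (9/2)*198) + (16979 + 17189)/(22633 - 11283) = (-3 + 891) + 34168/11350 = 888 + 34168*(1/11350) = 888 + 17084/5675 = 5056484/5675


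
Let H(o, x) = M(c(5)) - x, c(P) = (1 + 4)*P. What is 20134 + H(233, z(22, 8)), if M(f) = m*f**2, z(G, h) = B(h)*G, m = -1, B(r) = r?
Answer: 19333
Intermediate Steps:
c(P) = 5*P
z(G, h) = G*h (z(G, h) = h*G = G*h)
M(f) = -f**2
H(o, x) = -625 - x (H(o, x) = -(5*5)**2 - x = -1*25**2 - x = -1*625 - x = -625 - x)
20134 + H(233, z(22, 8)) = 20134 + (-625 - 22*8) = 20134 + (-625 - 1*176) = 20134 + (-625 - 176) = 20134 - 801 = 19333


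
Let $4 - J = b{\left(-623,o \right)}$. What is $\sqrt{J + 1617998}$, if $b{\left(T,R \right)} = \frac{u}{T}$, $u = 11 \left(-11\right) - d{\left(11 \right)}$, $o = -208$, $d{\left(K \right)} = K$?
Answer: $\frac{\sqrt{627993416022}}{623} \approx 1272.0$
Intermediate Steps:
$u = -132$ ($u = 11 \left(-11\right) - 11 = -121 - 11 = -132$)
$b{\left(T,R \right)} = - \frac{132}{T}$
$J = \frac{2360}{623}$ ($J = 4 - - \frac{132}{-623} = 4 - \left(-132\right) \left(- \frac{1}{623}\right) = 4 - \frac{132}{623} = \frac{2360}{623} \approx 3.7881$)
$\sqrt{J + 1617998} = \sqrt{\frac{2360}{623} + 1617998} = \sqrt{\frac{1008015114}{623}} = \frac{\sqrt{627993416022}}{623}$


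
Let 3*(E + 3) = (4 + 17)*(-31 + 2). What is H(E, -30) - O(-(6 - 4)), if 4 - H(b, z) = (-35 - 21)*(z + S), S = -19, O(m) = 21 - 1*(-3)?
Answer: -2764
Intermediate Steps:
O(m) = 24 (O(m) = 21 + 3 = 24)
E = -206 (E = -3 + ((4 + 17)*(-31 + 2))/3 = -3 + (21*(-29))/3 = -3 + (⅓)*(-609) = -3 - 203 = -206)
H(b, z) = -1060 + 56*z (H(b, z) = 4 - (-35 - 21)*(z - 19) = 4 - (-56)*(-19 + z) = 4 - (1064 - 56*z) = 4 + (-1064 + 56*z) = -1060 + 56*z)
H(E, -30) - O(-(6 - 4)) = (-1060 + 56*(-30)) - 1*24 = (-1060 - 1680) - 24 = -2740 - 24 = -2764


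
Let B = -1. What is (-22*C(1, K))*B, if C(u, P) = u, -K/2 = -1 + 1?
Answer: 22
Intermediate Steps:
K = 0 (K = -2*(-1 + 1) = -2*0 = 0)
(-22*C(1, K))*B = -22*1*(-1) = -22*(-1) = 22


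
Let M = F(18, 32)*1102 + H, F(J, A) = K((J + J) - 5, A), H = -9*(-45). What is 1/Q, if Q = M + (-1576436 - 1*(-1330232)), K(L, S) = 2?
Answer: -1/243595 ≈ -4.1052e-6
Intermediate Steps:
H = 405
F(J, A) = 2
M = 2609 (M = 2*1102 + 405 = 2204 + 405 = 2609)
Q = -243595 (Q = 2609 + (-1576436 - 1*(-1330232)) = 2609 + (-1576436 + 1330232) = 2609 - 246204 = -243595)
1/Q = 1/(-243595) = -1/243595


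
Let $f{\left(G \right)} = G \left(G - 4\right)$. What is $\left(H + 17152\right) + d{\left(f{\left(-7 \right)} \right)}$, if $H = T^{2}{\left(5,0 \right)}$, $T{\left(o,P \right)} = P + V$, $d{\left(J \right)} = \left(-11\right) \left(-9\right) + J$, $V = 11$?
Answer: $17449$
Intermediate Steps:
$f{\left(G \right)} = G \left(-4 + G\right)$
$d{\left(J \right)} = 99 + J$
$T{\left(o,P \right)} = 11 + P$ ($T{\left(o,P \right)} = P + 11 = 11 + P$)
$H = 121$ ($H = \left(11 + 0\right)^{2} = 11^{2} = 121$)
$\left(H + 17152\right) + d{\left(f{\left(-7 \right)} \right)} = \left(121 + 17152\right) + \left(99 - 7 \left(-4 - 7\right)\right) = 17273 + \left(99 - -77\right) = 17273 + \left(99 + 77\right) = 17273 + 176 = 17449$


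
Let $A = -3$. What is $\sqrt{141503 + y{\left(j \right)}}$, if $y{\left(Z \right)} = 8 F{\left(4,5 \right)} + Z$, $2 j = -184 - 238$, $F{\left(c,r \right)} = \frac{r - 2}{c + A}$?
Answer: $14 \sqrt{721} \approx 375.92$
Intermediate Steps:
$F{\left(c,r \right)} = \frac{-2 + r}{-3 + c}$ ($F{\left(c,r \right)} = \frac{r - 2}{c - 3} = \frac{-2 + r}{-3 + c}$)
$j = -211$ ($j = \frac{-184 - 238}{2} = \frac{1}{2} \left(-422\right) = -211$)
$y{\left(Z \right)} = 24 + Z$ ($y{\left(Z \right)} = 8 \frac{-2 + 5}{-3 + 4} + Z = 8 \cdot 1^{-1} \cdot 3 + Z = 8 \cdot 1 \cdot 3 + Z = 8 \cdot 3 + Z = 24 + Z$)
$\sqrt{141503 + y{\left(j \right)}} = \sqrt{141503 + \left(24 - 211\right)} = \sqrt{141503 - 187} = \sqrt{141316} = 14 \sqrt{721}$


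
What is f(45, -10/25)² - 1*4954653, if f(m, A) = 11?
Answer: -4954532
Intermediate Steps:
f(45, -10/25)² - 1*4954653 = 11² - 1*4954653 = 121 - 4954653 = -4954532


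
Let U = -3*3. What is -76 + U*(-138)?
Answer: 1166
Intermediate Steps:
U = -9
-76 + U*(-138) = -76 - 9*(-138) = -76 + 1242 = 1166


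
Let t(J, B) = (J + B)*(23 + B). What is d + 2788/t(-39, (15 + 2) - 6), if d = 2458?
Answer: 34371/14 ≈ 2455.1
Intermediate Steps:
t(J, B) = (23 + B)*(B + J) (t(J, B) = (B + J)*(23 + B) = (23 + B)*(B + J))
d + 2788/t(-39, (15 + 2) - 6) = 2458 + 2788/(((15 + 2) - 6)² + 23*((15 + 2) - 6) + 23*(-39) + ((15 + 2) - 6)*(-39)) = 2458 + 2788/((17 - 6)² + 23*(17 - 6) - 897 + (17 - 6)*(-39)) = 2458 + 2788/(11² + 23*11 - 897 + 11*(-39)) = 2458 + 2788/(121 + 253 - 897 - 429) = 2458 + 2788/(-952) = 2458 + 2788*(-1/952) = 2458 - 41/14 = 34371/14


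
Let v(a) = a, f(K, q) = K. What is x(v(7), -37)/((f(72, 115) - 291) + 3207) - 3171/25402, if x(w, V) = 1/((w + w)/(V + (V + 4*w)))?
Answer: -33454441/265654116 ≈ -0.12593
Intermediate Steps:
x(w, V) = (2*V + 4*w)/(2*w) (x(w, V) = 1/((2*w)/(2*V + 4*w)) = 1/(2*w/(2*V + 4*w)) = (2*V + 4*w)/(2*w))
x(v(7), -37)/((f(72, 115) - 291) + 3207) - 3171/25402 = (2 - 37/7)/((72 - 291) + 3207) - 3171/25402 = (2 - 37*1/7)/(-219 + 3207) - 3171*1/25402 = (2 - 37/7)/2988 - 3171/25402 = -23/7*1/2988 - 3171/25402 = -23/20916 - 3171/25402 = -33454441/265654116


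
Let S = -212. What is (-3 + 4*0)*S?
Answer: 636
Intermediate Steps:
(-3 + 4*0)*S = (-3 + 4*0)*(-212) = (-3 + 0)*(-212) = -3*(-212) = 636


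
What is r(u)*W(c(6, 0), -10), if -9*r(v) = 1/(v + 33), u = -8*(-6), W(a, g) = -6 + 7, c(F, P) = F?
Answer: -1/729 ≈ -0.0013717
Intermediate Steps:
W(a, g) = 1
u = 48
r(v) = -1/(9*(33 + v)) (r(v) = -1/(9*(v + 33)) = -1/(9*(33 + v)))
r(u)*W(c(6, 0), -10) = -1/(297 + 9*48)*1 = -1/(297 + 432)*1 = -1/729*1 = -1/729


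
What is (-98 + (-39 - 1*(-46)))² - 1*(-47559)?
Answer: 55840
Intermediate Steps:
(-98 + (-39 - 1*(-46)))² - 1*(-47559) = (-98 + (-39 + 46))² + 47559 = (-98 + 7)² + 47559 = (-91)² + 47559 = 8281 + 47559 = 55840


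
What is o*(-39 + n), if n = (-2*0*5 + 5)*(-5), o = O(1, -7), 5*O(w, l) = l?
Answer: 448/5 ≈ 89.600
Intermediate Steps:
O(w, l) = l/5
o = -7/5 (o = (⅕)*(-7) = -7/5 ≈ -1.4000)
n = -25 (n = (0*5 + 5)*(-5) = (0 + 5)*(-5) = 5*(-5) = -25)
o*(-39 + n) = -7*(-39 - 25)/5 = -7/5*(-64) = 448/5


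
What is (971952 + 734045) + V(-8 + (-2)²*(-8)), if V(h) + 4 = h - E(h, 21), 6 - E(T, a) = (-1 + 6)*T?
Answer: 1705747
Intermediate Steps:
E(T, a) = 6 - 5*T (E(T, a) = 6 - (-1 + 6)*T = 6 - 5*T)
V(h) = -10 + 6*h (V(h) = -4 + (h - (6 - 5*h)) = -4 + (h + (-6 + 5*h)) = -4 + (-6 + 6*h) = -10 + 6*h)
(971952 + 734045) + V(-8 + (-2)²*(-8)) = (971952 + 734045) + (-10 + 6*(-8 + (-2)²*(-8))) = 1705997 + (-10 + 6*(-8 + 4*(-8))) = 1705997 + (-10 + 6*(-8 - 32)) = 1705997 + (-10 + 6*(-40)) = 1705997 + (-10 - 240) = 1705997 - 250 = 1705747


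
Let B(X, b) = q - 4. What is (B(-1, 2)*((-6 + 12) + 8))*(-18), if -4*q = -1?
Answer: 945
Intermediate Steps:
q = 1/4 (q = -1/4*(-1) = 1/4 ≈ 0.25000)
B(X, b) = -15/4 (B(X, b) = 1/4 - 4 = -15/4)
(B(-1, 2)*((-6 + 12) + 8))*(-18) = -15*((-6 + 12) + 8)/4*(-18) = -15*(6 + 8)/4*(-18) = -15/4*14*(-18) = -105/2*(-18) = 945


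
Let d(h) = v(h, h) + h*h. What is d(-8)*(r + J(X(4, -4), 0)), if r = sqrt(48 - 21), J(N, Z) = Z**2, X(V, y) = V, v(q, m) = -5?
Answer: 177*sqrt(3) ≈ 306.57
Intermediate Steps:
d(h) = -5 + h**2 (d(h) = -5 + h*h = -5 + h**2)
r = 3*sqrt(3) (r = sqrt(27) = 3*sqrt(3) ≈ 5.1962)
d(-8)*(r + J(X(4, -4), 0)) = (-5 + (-8)**2)*(3*sqrt(3) + 0**2) = (-5 + 64)*(3*sqrt(3) + 0) = 59*(3*sqrt(3)) = 177*sqrt(3)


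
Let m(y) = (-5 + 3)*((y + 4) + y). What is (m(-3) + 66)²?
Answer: 4900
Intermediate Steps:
m(y) = -8 - 4*y (m(y) = -2*((4 + y) + y) = -2*(4 + 2*y) = -8 - 4*y)
(m(-3) + 66)² = ((-8 - 4*(-3)) + 66)² = ((-8 + 12) + 66)² = (4 + 66)² = 70² = 4900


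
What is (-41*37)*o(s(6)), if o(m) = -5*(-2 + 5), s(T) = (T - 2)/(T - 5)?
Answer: 22755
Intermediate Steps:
s(T) = (-2 + T)/(-5 + T)
o(m) = -15 (o(m) = -5*3 = -15)
(-41*37)*o(s(6)) = -41*37*(-15) = -1517*(-15) = 22755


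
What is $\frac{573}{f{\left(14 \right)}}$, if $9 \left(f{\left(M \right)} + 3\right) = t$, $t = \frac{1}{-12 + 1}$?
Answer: $- \frac{56727}{298} \approx -190.36$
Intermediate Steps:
$t = - \frac{1}{11}$ ($t = \frac{1}{-11} = - \frac{1}{11} \approx -0.090909$)
$f{\left(M \right)} = - \frac{298}{99}$ ($f{\left(M \right)} = -3 + \frac{1}{9} \left(- \frac{1}{11}\right) = -3 - \frac{1}{99} = - \frac{298}{99}$)
$\frac{573}{f{\left(14 \right)}} = \frac{573}{- \frac{298}{99}} = 573 \left(- \frac{99}{298}\right) = - \frac{56727}{298}$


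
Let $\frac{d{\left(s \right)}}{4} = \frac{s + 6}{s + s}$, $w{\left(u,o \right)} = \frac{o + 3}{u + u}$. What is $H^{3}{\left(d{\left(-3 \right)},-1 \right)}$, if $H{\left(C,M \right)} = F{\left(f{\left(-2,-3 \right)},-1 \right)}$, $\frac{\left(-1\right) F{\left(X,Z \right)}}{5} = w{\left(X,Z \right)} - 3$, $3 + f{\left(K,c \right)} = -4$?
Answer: $\frac{1331000}{343} \approx 3880.5$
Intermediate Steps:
$w{\left(u,o \right)} = \frac{3 + o}{2 u}$
$f{\left(K,c \right)} = -7$ ($f{\left(K,c \right)} = -3 - 4 = -7$)
$F{\left(X,Z \right)} = 15 - \frac{5 \left(3 + Z\right)}{2 X}$ ($F{\left(X,Z \right)} = - 5 \left(\frac{3 + Z}{2 X} - 3\right) = - 5 \left(-3 + \frac{3 + Z}{2 X}\right) = 15 - \frac{5 \left(3 + Z\right)}{2 X}$)
$d{\left(s \right)} = \frac{2 \left(6 + s\right)}{s}$ ($d{\left(s \right)} = 4 \frac{s + 6}{s + s} = 4 \frac{6 + s}{2 s} = \frac{2 \left(6 + s\right)}{s}$)
$H{\left(C,M \right)} = \frac{110}{7}$ ($H{\left(C,M \right)} = \frac{5 \left(-3 - -1 + 6 \left(-7\right)\right)}{2 \left(-7\right)} = \frac{5}{2} \left(- \frac{1}{7}\right) \left(-3 + 1 - 42\right) = \frac{5}{2} \left(- \frac{1}{7}\right) \left(-44\right) = \frac{110}{7}$)
$H^{3}{\left(d{\left(-3 \right)},-1 \right)} = \left(\frac{110}{7}\right)^{3} = \frac{1331000}{343}$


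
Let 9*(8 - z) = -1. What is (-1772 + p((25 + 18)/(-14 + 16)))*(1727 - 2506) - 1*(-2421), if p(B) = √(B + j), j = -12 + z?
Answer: 1382809 - 779*√634/6 ≈ 1.3795e+6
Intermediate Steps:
z = 73/9 (z = 8 - ⅑*(-1) = 8 + ⅑ = 73/9 ≈ 8.1111)
j = -35/9 (j = -12 + 73/9 = -35/9 ≈ -3.8889)
p(B) = √(-35/9 + B) (p(B) = √(B - 35/9) = √(-35/9 + B))
(-1772 + p((25 + 18)/(-14 + 16)))*(1727 - 2506) - 1*(-2421) = (-1772 + √(-35 + 9*((25 + 18)/(-14 + 16)))/3)*(1727 - 2506) - 1*(-2421) = (-1772 + √(-35 + 9*(43/2))/3)*(-779) + 2421 = (-1772 + √(-35 + 387/2)/3)*(-779) + 2421 = (-1772 + √(317/2)/3)*(-779) + 2421 = (-1772 + (√634/2)/3)*(-779) + 2421 = (-1772 + √634/6)*(-779) + 2421 = (1380388 - 779*√634/6) + 2421 = 1382809 - 779*√634/6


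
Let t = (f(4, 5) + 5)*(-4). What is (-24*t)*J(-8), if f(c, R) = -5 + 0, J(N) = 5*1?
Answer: 0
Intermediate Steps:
J(N) = 5
f(c, R) = -5
t = 0 (t = (-5 + 5)*(-4) = 0*(-4) = 0)
(-24*t)*J(-8) = -24*0*5 = 0*5 = 0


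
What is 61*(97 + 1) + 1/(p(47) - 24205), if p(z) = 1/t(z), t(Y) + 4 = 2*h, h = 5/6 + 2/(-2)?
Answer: 1881085291/314668 ≈ 5978.0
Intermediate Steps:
h = -1/6 (h = 5*(1/6) + 2*(-1/2) = 5/6 - 1 = -1/6 ≈ -0.16667)
t(Y) = -13/3 (t(Y) = -4 + 2*(-1/6) = -4 - 1/3 = -13/3)
p(z) = -3/13 (p(z) = 1/(-13/3) = -3/13)
61*(97 + 1) + 1/(p(47) - 24205) = 61*(97 + 1) + 1/(-3/13 - 24205) = 61*98 + 1/(-314668/13) = 5978 - 13/314668 = 1881085291/314668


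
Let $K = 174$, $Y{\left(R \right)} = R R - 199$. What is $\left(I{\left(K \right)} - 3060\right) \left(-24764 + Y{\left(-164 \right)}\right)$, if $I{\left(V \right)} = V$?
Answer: $-5578638$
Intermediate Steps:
$Y{\left(R \right)} = -199 + R^{2}$ ($Y{\left(R \right)} = R^{2} - 199 = -199 + R^{2}$)
$\left(I{\left(K \right)} - 3060\right) \left(-24764 + Y{\left(-164 \right)}\right) = \left(174 - 3060\right) \left(-24764 - \left(199 - \left(-164\right)^{2}\right)\right) = - 2886 \left(-24764 + \left(-199 + 26896\right)\right) = - 2886 \left(-24764 + 26697\right) = \left(-2886\right) 1933 = -5578638$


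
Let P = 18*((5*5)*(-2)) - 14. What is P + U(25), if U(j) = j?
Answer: -889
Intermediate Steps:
P = -914 (P = 18*(25*(-2)) - 14 = 18*(-50) - 14 = -900 - 14 = -914)
P + U(25) = -914 + 25 = -889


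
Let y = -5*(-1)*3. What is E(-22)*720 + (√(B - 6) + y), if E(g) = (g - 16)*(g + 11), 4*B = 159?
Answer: 300975 + 3*√15/2 ≈ 3.0098e+5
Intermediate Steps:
B = 159/4 (B = (¼)*159 = 159/4 ≈ 39.750)
y = 15 (y = 5*3 = 15)
E(g) = (-16 + g)*(11 + g)
E(-22)*720 + (√(B - 6) + y) = (-176 + (-22)² - 5*(-22))*720 + (√(159/4 - 6) + 15) = (-176 + 484 + 110)*720 + (√(135/4) + 15) = 418*720 + (3*√15/2 + 15) = 300960 + (15 + 3*√15/2) = 300975 + 3*√15/2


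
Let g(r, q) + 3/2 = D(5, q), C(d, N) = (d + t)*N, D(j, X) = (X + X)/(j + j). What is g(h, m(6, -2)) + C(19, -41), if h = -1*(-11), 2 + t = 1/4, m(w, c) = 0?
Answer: -2835/4 ≈ -708.75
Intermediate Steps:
t = -7/4 (t = -2 + 1/4 = -2 + 1*(¼) = -2 + ¼ = -7/4 ≈ -1.7500)
D(j, X) = X/j (D(j, X) = (2*X)/((2*j)) = (2*X)*(1/(2*j)) = X/j)
C(d, N) = N*(-7/4 + d) (C(d, N) = (d - 7/4)*N = (-7/4 + d)*N = N*(-7/4 + d))
h = 11
g(r, q) = -3/2 + q/5
g(h, m(6, -2)) + C(19, -41) = (-3/2 + (⅕)*0) + (¼)*(-41)*(-7 + 4*19) = (-3/2 + 0) + (¼)*(-41)*(-7 + 76) = -3/2 + (¼)*(-41)*69 = -3/2 - 2829/4 = -2835/4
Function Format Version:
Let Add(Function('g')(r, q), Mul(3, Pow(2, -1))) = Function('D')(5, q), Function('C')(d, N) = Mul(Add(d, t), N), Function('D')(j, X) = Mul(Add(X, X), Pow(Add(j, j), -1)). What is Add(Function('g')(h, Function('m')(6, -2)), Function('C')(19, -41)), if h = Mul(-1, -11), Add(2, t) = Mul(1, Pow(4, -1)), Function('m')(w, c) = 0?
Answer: Rational(-2835, 4) ≈ -708.75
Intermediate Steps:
t = Rational(-7, 4) (t = Add(-2, Mul(1, Pow(4, -1))) = Add(-2, Mul(1, Rational(1, 4))) = Add(-2, Rational(1, 4)) = Rational(-7, 4) ≈ -1.7500)
Function('D')(j, X) = Mul(X, Pow(j, -1)) (Function('D')(j, X) = Mul(Mul(2, X), Pow(Mul(2, j), -1)) = Mul(Mul(2, X), Mul(Rational(1, 2), Pow(j, -1))) = Mul(X, Pow(j, -1)))
Function('C')(d, N) = Mul(N, Add(Rational(-7, 4), d)) (Function('C')(d, N) = Mul(Add(d, Rational(-7, 4)), N) = Mul(Add(Rational(-7, 4), d), N) = Mul(N, Add(Rational(-7, 4), d)))
h = 11
Function('g')(r, q) = Add(Rational(-3, 2), Mul(Rational(1, 5), q)) (Function('g')(r, q) = Add(Rational(-3, 2), Mul(q, Pow(5, -1))) = Add(Rational(-3, 2), Mul(q, Rational(1, 5))) = Add(Rational(-3, 2), Mul(Rational(1, 5), q)))
Add(Function('g')(h, Function('m')(6, -2)), Function('C')(19, -41)) = Add(Add(Rational(-3, 2), Mul(Rational(1, 5), 0)), Mul(Rational(1, 4), -41, Add(-7, Mul(4, 19)))) = Add(Add(Rational(-3, 2), 0), Mul(Rational(1, 4), -41, Add(-7, 76))) = Add(Rational(-3, 2), Mul(Rational(1, 4), -41, 69)) = Add(Rational(-3, 2), Rational(-2829, 4)) = Rational(-2835, 4)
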